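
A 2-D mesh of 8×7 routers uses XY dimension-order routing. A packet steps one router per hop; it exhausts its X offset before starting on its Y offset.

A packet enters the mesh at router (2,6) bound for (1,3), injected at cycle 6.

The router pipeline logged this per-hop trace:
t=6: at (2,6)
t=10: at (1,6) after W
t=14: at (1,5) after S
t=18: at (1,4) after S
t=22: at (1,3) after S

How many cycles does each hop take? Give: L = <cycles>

From hop 0 (6) to hop 1 (10): +4 cycles.
That increment is L by definition: L = 4.

L = 4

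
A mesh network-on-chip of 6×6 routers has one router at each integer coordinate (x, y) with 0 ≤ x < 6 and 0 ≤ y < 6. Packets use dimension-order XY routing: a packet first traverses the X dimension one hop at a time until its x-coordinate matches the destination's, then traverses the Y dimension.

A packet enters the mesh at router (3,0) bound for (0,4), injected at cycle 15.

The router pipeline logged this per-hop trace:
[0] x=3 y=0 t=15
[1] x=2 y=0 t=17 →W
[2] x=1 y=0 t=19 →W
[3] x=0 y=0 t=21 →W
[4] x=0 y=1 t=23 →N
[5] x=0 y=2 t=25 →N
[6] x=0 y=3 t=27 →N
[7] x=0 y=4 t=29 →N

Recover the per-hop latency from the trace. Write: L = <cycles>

From hop 0 (15) to hop 1 (17): +2 cycles.
Each hop adds L, hence L = 2.

L = 2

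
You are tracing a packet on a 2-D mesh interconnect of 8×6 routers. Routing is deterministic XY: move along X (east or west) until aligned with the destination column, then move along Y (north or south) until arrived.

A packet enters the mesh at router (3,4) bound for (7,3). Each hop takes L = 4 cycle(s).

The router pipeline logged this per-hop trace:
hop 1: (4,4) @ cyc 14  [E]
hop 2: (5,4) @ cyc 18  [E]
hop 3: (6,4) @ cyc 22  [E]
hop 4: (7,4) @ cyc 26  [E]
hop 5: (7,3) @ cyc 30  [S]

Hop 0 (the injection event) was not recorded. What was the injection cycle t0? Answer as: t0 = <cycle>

The first recorded entry is hop 1 at cycle 14.
Subtract one hop: t0 = 14 − 4 = 10.

t0 = 10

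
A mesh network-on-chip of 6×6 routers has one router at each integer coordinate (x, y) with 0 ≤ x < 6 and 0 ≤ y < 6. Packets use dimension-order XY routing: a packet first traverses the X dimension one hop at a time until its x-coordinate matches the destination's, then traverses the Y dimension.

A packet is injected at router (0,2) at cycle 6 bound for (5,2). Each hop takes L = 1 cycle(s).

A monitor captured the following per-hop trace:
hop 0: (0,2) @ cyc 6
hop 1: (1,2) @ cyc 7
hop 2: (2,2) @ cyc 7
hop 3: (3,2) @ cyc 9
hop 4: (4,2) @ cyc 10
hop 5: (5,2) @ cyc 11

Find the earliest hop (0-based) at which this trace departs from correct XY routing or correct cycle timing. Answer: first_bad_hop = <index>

  1: Δx=+1 Δy=+0 Δt=1 [ok]
  2: Δx=+1 Δy=+0 Δt=0 [BAD: Δcyc=0≠L]

first_bad_hop = 2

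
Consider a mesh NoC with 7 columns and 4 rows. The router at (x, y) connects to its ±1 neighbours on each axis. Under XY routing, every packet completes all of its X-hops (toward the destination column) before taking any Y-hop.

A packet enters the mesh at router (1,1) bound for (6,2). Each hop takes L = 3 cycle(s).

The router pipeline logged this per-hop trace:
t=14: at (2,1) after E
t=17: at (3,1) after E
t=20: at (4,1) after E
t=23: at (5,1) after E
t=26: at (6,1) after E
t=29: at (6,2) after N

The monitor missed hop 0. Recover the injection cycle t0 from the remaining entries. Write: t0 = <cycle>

At hop 1 the cycle is 14; in general cyc_k = t0 + kL.
So t0 = 14 − 1·3 = 11.

t0 = 11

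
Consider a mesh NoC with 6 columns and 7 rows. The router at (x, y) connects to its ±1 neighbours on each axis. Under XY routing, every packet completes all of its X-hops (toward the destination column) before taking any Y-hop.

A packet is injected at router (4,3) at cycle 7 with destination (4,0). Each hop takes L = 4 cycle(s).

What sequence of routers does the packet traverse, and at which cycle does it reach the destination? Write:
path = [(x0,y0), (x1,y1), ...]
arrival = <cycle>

path = [(4,3), (4,2), (4,1), (4,0)]
arrival = 19

t=7: at (4,3)
t=11: at (4,2) after S
t=15: at (4,1) after S
t=19: at (4,0) after S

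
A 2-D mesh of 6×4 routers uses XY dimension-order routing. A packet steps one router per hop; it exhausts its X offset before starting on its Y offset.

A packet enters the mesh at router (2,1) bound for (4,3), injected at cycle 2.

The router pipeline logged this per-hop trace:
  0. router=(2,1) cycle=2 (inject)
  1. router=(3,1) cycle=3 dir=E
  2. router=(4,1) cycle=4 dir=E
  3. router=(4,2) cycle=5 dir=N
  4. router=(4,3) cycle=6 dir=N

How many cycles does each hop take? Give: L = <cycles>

Between hops 0 and 1 the cycle counter advances 3 − 2 = 1.
Per-hop latency L = Δcyc = 1.

L = 1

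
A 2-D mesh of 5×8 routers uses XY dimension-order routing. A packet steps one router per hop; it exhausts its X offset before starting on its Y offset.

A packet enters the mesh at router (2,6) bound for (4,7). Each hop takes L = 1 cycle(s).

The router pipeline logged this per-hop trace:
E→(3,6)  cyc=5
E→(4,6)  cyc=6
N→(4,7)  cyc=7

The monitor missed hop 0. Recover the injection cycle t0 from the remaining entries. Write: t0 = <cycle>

t0 = 4

cyc[1] = 5 and cyc[k] = t0 + k·L for every k.
Therefore t0 = 5 − L = 4.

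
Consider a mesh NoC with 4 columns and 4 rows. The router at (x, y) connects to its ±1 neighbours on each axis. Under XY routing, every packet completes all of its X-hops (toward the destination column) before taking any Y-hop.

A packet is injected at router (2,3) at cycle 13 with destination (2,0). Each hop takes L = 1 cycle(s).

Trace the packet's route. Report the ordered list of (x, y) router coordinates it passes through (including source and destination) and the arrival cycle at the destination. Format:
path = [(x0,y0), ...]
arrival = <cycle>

  0. router=(2,3) cycle=13 (inject)
  1. router=(2,2) cycle=14 dir=S
  2. router=(2,1) cycle=15 dir=S
  3. router=(2,0) cycle=16 dir=S

path = [(2,3), (2,2), (2,1), (2,0)]
arrival = 16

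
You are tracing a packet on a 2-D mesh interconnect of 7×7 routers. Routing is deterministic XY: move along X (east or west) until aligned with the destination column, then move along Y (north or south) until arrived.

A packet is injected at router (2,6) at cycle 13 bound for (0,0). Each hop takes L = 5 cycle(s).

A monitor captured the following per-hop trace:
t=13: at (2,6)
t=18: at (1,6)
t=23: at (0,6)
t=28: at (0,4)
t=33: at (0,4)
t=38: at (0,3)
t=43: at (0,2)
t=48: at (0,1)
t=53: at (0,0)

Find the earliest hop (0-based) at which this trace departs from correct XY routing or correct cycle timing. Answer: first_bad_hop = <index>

first_bad_hop = 3

  1: Δx=-1 Δy=+0 Δt=5 [ok]
  2: Δx=-1 Δy=+0 Δt=5 [ok]
  3: Δx=+0 Δy=-2 Δt=5 [BAD: non-unit step]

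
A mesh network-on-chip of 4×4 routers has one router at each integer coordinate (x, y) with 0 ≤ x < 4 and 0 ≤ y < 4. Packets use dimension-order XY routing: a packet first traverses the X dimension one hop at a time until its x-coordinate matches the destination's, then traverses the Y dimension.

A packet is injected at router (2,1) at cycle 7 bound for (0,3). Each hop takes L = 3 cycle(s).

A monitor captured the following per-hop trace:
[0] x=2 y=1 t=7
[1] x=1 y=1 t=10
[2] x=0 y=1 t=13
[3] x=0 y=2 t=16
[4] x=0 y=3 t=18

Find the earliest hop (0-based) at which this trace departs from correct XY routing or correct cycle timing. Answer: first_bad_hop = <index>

hop 1: step (-1,+0), +3 cyc — ok
hop 2: step (-1,+0), +3 cyc — ok
hop 3: step (+0,+1), +3 cyc — ok
hop 4: step (+0,+1), +2 cyc — BAD: Δcyc=2≠L

first_bad_hop = 4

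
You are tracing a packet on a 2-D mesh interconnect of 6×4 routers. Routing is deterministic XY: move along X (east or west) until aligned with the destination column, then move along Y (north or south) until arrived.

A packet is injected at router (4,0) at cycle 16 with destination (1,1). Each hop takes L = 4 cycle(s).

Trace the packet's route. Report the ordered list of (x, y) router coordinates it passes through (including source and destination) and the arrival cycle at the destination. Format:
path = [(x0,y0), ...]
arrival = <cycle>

#0 — 4,0 | c16
#1 — 3,0 | c20 | W
#2 — 2,0 | c24 | W
#3 — 1,0 | c28 | W
#4 — 1,1 | c32 | N

path = [(4,0), (3,0), (2,0), (1,0), (1,1)]
arrival = 32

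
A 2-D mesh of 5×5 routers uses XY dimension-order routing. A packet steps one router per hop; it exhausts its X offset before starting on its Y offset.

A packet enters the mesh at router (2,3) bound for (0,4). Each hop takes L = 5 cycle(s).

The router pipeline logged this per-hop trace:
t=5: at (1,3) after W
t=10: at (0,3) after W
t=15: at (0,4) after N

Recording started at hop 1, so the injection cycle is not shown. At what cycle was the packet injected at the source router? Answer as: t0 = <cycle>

t0 = 0

At hop 1 the cycle is 5; in general cyc_k = t0 + kL.
Subtract one hop: t0 = 5 − 5 = 0.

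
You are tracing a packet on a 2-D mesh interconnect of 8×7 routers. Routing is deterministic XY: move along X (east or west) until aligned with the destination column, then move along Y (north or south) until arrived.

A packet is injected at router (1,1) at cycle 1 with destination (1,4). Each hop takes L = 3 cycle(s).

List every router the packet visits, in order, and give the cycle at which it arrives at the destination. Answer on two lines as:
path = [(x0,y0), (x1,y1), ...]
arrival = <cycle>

path = [(1,1), (1,2), (1,3), (1,4)]
arrival = 10

#0 — 1,1 | c1
#1 — 1,2 | c4 | N
#2 — 1,3 | c7 | N
#3 — 1,4 | c10 | N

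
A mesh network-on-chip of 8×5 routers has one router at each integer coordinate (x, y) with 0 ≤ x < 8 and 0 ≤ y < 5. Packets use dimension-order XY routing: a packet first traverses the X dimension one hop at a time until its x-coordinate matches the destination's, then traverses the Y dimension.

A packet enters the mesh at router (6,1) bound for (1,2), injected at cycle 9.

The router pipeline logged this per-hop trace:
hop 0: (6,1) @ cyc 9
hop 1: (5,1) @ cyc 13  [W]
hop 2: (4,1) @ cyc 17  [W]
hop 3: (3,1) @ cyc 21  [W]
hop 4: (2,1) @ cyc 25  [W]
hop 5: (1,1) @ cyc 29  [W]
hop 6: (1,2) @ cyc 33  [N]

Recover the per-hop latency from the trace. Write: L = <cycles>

L = 4

Δcyc across hop 0→1: 13 − 9 = 4.
One hop costs L cycles, so L = 4.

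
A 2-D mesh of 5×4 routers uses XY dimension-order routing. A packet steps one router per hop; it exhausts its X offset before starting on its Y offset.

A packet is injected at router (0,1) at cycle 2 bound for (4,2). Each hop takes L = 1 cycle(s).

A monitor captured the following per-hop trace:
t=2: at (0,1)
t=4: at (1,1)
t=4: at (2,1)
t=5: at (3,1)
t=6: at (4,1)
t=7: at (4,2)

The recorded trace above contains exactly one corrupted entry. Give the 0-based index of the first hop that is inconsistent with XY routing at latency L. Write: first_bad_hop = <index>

hop 1: step (+1,+0), +2 cyc — BAD: Δcyc=2≠L

first_bad_hop = 1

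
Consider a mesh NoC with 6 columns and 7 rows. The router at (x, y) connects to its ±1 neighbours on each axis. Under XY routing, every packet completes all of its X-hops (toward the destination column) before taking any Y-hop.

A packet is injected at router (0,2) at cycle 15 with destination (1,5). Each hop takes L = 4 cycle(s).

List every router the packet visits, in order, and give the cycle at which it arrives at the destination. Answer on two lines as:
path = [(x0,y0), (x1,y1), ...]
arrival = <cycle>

path = [(0,2), (1,2), (1,3), (1,4), (1,5)]
arrival = 31

t=15: at (0,2)
t=19: at (1,2) after E
t=23: at (1,3) after N
t=27: at (1,4) after N
t=31: at (1,5) after N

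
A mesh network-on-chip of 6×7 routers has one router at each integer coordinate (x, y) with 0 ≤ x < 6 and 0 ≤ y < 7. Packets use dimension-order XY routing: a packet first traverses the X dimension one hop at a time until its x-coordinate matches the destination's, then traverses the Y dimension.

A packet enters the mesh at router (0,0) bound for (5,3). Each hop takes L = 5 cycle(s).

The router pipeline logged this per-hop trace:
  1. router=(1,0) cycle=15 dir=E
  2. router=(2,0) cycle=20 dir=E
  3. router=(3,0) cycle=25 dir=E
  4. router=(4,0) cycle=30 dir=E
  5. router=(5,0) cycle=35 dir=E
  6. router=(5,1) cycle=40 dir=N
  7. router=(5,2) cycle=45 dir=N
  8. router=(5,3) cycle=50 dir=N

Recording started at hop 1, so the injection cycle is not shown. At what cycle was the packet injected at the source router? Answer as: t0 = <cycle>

t0 = 10

cyc[1] = 15 and cyc[k] = t0 + k·L for every k.
Subtract one hop: t0 = 15 − 5 = 10.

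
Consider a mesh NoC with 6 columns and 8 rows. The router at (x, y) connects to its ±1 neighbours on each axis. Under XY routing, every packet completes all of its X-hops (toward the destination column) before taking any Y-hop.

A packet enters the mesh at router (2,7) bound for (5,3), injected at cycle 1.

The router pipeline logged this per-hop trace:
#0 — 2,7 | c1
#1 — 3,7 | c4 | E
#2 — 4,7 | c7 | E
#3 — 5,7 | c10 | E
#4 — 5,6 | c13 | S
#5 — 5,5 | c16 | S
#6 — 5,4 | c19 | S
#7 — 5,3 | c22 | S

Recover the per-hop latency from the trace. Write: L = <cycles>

cyc[1] − cyc[0] = 4 − 1 = 3.
Each hop adds L, hence L = 3.

L = 3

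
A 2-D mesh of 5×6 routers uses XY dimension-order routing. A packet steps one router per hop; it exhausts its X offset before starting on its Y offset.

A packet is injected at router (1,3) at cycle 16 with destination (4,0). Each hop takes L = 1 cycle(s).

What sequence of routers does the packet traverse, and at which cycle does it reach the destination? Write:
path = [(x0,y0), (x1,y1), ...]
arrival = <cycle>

src (1,3)  cyc=16
E→(2,3)  cyc=17
E→(3,3)  cyc=18
E→(4,3)  cyc=19
S→(4,2)  cyc=20
S→(4,1)  cyc=21
S→(4,0)  cyc=22

path = [(1,3), (2,3), (3,3), (4,3), (4,2), (4,1), (4,0)]
arrival = 22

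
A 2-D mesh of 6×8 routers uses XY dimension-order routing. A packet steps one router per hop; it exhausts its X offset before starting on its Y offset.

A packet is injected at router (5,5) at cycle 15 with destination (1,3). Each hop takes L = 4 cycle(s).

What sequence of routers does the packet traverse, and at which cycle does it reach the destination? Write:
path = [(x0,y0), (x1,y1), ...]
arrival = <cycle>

t=15: at (5,5)
t=19: at (4,5) after W
t=23: at (3,5) after W
t=27: at (2,5) after W
t=31: at (1,5) after W
t=35: at (1,4) after S
t=39: at (1,3) after S

path = [(5,5), (4,5), (3,5), (2,5), (1,5), (1,4), (1,3)]
arrival = 39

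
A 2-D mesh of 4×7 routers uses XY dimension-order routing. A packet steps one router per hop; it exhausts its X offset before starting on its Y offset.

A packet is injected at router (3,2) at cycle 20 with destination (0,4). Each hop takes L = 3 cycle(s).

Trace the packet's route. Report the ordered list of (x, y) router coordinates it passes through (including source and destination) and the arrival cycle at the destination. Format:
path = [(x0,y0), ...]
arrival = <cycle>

hop 0: (3,2) @ cyc 20
hop 1: (2,2) @ cyc 23  [W]
hop 2: (1,2) @ cyc 26  [W]
hop 3: (0,2) @ cyc 29  [W]
hop 4: (0,3) @ cyc 32  [N]
hop 5: (0,4) @ cyc 35  [N]

path = [(3,2), (2,2), (1,2), (0,2), (0,3), (0,4)]
arrival = 35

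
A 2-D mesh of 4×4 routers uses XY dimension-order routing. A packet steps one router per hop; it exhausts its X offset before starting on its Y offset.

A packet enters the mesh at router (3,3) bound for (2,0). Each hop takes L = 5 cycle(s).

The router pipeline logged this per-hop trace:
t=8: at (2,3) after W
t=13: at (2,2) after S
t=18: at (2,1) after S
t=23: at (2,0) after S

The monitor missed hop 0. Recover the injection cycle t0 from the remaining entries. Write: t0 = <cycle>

Hop 1 reached at cycle 8; hop k is at t0 + k·L.
So t0 = 8 − 1·5 = 3.

t0 = 3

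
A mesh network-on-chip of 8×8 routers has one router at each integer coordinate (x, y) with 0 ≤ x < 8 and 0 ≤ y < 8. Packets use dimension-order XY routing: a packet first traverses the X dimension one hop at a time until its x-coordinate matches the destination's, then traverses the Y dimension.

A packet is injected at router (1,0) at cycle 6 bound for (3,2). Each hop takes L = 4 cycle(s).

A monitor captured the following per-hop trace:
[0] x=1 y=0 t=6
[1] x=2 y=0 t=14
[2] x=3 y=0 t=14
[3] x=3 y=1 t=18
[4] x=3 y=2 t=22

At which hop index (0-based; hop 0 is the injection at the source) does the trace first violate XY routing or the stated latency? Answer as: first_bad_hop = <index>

check 1→ d=(1,0) cyc+8: BAD: Δcyc=8≠L

first_bad_hop = 1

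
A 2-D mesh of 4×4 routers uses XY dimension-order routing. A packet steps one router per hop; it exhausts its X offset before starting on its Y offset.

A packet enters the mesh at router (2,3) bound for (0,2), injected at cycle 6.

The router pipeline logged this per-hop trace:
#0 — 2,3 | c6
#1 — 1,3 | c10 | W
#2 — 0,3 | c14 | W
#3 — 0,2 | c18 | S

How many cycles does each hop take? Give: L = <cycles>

cyc[1] − cyc[0] = 10 − 6 = 4.
Per-hop latency L = Δcyc = 4.

L = 4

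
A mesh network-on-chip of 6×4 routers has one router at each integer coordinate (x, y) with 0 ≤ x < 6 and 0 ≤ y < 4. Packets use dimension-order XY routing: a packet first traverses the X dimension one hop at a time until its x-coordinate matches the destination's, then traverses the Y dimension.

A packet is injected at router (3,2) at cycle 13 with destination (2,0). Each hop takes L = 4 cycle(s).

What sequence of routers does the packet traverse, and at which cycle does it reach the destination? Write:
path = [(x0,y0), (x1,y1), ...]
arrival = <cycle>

[0] x=3 y=2 t=13
[1] x=2 y=2 t=17 →W
[2] x=2 y=1 t=21 →S
[3] x=2 y=0 t=25 →S

path = [(3,2), (2,2), (2,1), (2,0)]
arrival = 25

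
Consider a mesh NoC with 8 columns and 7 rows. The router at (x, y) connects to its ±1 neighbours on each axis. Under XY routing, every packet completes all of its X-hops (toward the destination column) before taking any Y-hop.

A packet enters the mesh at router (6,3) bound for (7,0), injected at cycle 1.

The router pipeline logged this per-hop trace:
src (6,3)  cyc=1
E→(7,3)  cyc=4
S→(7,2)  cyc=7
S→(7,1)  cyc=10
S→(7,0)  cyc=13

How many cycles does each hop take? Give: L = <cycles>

L = 3

Between hops 0 and 1 the cycle counter advances 4 − 1 = 3.
That increment is L by definition: L = 3.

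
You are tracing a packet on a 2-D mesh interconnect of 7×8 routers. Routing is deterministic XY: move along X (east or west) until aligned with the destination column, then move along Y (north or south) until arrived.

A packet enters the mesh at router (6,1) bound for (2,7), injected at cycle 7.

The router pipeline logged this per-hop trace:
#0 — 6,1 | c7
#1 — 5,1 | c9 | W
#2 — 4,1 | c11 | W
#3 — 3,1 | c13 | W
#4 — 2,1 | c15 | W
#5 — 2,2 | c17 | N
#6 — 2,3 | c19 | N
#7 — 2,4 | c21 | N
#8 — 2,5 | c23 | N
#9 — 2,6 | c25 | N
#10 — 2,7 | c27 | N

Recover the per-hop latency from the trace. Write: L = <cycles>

cyc[1] − cyc[0] = 9 − 7 = 2.
That increment is L by definition: L = 2.

L = 2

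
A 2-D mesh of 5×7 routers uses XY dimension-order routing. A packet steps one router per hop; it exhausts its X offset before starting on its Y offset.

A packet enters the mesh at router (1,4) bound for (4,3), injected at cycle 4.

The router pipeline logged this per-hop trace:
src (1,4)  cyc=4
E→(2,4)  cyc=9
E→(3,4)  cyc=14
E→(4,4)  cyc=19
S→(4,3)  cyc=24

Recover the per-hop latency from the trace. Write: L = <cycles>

cyc[1] − cyc[0] = 9 − 4 = 5.
Per-hop latency L = Δcyc = 5.

L = 5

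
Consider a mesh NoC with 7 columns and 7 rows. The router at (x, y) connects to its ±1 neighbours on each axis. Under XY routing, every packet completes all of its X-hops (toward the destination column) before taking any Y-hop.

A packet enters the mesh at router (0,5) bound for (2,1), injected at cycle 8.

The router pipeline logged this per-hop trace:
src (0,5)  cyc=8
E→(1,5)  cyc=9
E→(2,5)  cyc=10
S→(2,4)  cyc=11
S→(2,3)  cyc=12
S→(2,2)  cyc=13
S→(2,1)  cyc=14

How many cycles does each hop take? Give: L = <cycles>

Δcyc across hop 0→1: 9 − 8 = 1.
That increment is L by definition: L = 1.

L = 1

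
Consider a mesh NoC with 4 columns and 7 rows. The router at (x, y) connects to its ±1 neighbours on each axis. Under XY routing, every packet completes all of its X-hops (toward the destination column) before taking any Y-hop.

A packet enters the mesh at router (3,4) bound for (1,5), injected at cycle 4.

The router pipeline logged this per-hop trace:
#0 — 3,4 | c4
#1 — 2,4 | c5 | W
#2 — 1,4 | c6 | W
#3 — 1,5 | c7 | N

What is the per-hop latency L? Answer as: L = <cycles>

From hop 0 (4) to hop 1 (5): +1 cycles.
One hop costs L cycles, so L = 1.

L = 1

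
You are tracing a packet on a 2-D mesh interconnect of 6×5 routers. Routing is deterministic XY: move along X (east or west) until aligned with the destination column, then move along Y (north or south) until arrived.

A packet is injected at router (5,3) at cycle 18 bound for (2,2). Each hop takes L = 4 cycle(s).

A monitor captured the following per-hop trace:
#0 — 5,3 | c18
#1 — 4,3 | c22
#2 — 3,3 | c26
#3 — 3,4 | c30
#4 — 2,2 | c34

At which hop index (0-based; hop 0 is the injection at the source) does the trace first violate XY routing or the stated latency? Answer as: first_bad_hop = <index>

first_bad_hop = 3

[1] (-1,+0) / 4c ⇒ ok
[2] (-1,+0) / 4c ⇒ ok
[3] (+0,+1) / 4c ⇒ BAD: Y-move but x=3≠2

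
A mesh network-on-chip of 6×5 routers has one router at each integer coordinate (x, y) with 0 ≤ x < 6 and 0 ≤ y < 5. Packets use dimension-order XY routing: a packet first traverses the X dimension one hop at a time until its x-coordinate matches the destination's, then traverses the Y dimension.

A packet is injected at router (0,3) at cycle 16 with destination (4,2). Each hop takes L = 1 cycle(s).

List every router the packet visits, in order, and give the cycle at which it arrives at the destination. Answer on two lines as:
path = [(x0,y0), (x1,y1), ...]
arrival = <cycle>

path = [(0,3), (1,3), (2,3), (3,3), (4,3), (4,2)]
arrival = 21

src (0,3)  cyc=16
E→(1,3)  cyc=17
E→(2,3)  cyc=18
E→(3,3)  cyc=19
E→(4,3)  cyc=20
S→(4,2)  cyc=21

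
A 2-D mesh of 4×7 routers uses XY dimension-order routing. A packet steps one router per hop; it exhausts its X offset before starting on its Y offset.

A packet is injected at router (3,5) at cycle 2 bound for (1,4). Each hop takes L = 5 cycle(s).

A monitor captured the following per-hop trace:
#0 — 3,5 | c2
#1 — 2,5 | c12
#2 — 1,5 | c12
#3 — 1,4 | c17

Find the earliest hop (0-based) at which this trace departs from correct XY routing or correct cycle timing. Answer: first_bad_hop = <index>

first_bad_hop = 1

[1] (-1,+0) / 10c ⇒ BAD: Δcyc=10≠L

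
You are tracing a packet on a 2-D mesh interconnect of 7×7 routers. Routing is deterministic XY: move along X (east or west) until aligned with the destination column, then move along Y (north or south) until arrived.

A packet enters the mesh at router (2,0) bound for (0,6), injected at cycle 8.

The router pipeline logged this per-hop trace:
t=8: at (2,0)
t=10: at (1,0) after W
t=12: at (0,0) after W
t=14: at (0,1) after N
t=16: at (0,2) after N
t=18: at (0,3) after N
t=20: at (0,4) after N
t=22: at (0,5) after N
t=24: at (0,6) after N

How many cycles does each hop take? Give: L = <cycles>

L = 2

cyc[1] − cyc[0] = 10 − 8 = 2.
Per-hop latency L = Δcyc = 2.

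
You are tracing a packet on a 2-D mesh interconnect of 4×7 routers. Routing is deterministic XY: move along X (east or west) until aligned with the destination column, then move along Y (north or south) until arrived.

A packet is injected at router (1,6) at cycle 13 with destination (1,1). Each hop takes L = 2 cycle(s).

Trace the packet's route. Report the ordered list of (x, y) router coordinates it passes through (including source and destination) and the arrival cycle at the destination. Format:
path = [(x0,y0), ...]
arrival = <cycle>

#0 — 1,6 | c13
#1 — 1,5 | c15 | S
#2 — 1,4 | c17 | S
#3 — 1,3 | c19 | S
#4 — 1,2 | c21 | S
#5 — 1,1 | c23 | S

path = [(1,6), (1,5), (1,4), (1,3), (1,2), (1,1)]
arrival = 23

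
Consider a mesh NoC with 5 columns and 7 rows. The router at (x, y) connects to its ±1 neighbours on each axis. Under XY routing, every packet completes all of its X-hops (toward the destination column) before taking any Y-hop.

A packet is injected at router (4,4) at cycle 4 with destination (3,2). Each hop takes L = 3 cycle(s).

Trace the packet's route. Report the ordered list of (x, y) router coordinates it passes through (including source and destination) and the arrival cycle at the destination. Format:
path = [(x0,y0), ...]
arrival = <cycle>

[0] x=4 y=4 t=4
[1] x=3 y=4 t=7 →W
[2] x=3 y=3 t=10 →S
[3] x=3 y=2 t=13 →S

path = [(4,4), (3,4), (3,3), (3,2)]
arrival = 13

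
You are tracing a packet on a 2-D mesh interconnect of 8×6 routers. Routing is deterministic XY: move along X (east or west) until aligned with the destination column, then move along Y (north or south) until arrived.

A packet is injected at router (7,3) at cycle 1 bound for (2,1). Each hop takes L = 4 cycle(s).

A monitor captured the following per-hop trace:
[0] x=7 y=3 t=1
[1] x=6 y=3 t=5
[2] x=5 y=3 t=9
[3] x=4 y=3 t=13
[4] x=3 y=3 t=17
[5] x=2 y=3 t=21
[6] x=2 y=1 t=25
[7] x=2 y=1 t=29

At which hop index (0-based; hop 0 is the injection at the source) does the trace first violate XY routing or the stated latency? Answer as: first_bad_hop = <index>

  1: Δx=-1 Δy=+0 Δt=4 [ok]
  2: Δx=-1 Δy=+0 Δt=4 [ok]
  3: Δx=-1 Δy=+0 Δt=4 [ok]
  4: Δx=-1 Δy=+0 Δt=4 [ok]
  5: Δx=-1 Δy=+0 Δt=4 [ok]
  6: Δx=+0 Δy=-2 Δt=4 [BAD: non-unit step]

first_bad_hop = 6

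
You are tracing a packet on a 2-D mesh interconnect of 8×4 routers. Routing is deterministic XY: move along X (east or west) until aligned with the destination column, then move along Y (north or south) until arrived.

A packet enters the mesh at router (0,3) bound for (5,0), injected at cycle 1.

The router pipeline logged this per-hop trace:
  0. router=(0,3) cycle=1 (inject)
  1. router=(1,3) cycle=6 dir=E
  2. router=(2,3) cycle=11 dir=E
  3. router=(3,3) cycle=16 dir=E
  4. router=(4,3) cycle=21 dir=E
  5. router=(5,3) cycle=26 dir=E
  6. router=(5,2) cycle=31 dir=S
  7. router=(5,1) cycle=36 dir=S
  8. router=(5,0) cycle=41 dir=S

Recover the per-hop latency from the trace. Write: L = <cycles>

From hop 0 (1) to hop 1 (6): +5 cycles.
Each hop adds L, hence L = 5.

L = 5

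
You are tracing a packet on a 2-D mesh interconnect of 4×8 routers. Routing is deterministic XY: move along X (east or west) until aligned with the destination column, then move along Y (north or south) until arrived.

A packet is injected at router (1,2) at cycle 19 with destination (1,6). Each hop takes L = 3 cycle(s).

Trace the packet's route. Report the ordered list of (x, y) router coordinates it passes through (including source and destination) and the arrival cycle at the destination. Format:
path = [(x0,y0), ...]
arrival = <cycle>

hop 0: (1,2) @ cyc 19
hop 1: (1,3) @ cyc 22  [N]
hop 2: (1,4) @ cyc 25  [N]
hop 3: (1,5) @ cyc 28  [N]
hop 4: (1,6) @ cyc 31  [N]

path = [(1,2), (1,3), (1,4), (1,5), (1,6)]
arrival = 31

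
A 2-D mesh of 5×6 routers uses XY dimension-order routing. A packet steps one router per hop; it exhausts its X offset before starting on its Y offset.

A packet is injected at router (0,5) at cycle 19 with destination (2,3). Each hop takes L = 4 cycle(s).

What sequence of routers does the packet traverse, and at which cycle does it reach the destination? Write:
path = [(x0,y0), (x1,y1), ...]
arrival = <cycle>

hop 0: (0,5) @ cyc 19
hop 1: (1,5) @ cyc 23  [E]
hop 2: (2,5) @ cyc 27  [E]
hop 3: (2,4) @ cyc 31  [S]
hop 4: (2,3) @ cyc 35  [S]

path = [(0,5), (1,5), (2,5), (2,4), (2,3)]
arrival = 35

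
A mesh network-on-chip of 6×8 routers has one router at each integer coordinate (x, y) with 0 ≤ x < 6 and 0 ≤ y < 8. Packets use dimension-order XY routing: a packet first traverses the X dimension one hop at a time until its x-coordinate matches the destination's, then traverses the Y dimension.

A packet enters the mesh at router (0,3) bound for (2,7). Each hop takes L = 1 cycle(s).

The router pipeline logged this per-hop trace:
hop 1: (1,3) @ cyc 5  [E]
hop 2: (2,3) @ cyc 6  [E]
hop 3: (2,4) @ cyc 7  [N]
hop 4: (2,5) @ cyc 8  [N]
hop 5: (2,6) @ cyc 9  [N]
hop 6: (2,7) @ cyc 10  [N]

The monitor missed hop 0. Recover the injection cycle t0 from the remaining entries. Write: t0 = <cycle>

cyc[1] = 5 and cyc[k] = t0 + k·L for every k.
Subtract one hop: t0 = 5 − 1 = 4.

t0 = 4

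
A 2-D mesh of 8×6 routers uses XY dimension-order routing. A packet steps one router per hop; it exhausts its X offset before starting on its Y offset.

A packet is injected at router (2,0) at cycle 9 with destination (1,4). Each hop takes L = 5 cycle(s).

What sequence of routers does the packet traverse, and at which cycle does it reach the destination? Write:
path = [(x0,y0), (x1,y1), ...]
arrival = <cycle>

path = [(2,0), (1,0), (1,1), (1,2), (1,3), (1,4)]
arrival = 34

#0 — 2,0 | c9
#1 — 1,0 | c14 | W
#2 — 1,1 | c19 | N
#3 — 1,2 | c24 | N
#4 — 1,3 | c29 | N
#5 — 1,4 | c34 | N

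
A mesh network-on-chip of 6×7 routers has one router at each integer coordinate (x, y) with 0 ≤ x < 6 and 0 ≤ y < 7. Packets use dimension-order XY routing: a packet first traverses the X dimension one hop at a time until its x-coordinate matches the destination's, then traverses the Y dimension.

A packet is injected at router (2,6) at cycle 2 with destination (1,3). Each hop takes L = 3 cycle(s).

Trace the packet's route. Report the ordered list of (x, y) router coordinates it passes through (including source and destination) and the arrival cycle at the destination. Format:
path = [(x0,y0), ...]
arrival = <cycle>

path = [(2,6), (1,6), (1,5), (1,4), (1,3)]
arrival = 14

src (2,6)  cyc=2
W→(1,6)  cyc=5
S→(1,5)  cyc=8
S→(1,4)  cyc=11
S→(1,3)  cyc=14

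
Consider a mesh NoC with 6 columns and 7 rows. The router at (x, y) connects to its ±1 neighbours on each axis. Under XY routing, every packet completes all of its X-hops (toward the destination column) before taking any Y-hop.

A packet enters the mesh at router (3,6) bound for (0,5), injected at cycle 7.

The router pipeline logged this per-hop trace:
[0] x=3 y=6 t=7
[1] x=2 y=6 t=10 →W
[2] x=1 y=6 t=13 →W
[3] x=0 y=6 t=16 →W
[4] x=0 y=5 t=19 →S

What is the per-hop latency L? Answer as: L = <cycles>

L = 3

From hop 0 (7) to hop 1 (10): +3 cycles.
Per-hop latency L = Δcyc = 3.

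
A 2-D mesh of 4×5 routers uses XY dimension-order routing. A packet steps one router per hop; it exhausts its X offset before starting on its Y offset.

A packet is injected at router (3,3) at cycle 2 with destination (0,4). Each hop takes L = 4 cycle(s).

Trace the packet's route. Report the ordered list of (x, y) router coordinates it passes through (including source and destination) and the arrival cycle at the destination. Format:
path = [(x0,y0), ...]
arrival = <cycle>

  0. router=(3,3) cycle=2 (inject)
  1. router=(2,3) cycle=6 dir=W
  2. router=(1,3) cycle=10 dir=W
  3. router=(0,3) cycle=14 dir=W
  4. router=(0,4) cycle=18 dir=N

path = [(3,3), (2,3), (1,3), (0,3), (0,4)]
arrival = 18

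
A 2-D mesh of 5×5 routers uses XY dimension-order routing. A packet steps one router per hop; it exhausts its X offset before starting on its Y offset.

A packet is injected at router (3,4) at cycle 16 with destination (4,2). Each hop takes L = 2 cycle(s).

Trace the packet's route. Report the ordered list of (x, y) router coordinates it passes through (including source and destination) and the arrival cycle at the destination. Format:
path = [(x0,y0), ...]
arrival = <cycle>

path = [(3,4), (4,4), (4,3), (4,2)]
arrival = 22

[0] x=3 y=4 t=16
[1] x=4 y=4 t=18 →E
[2] x=4 y=3 t=20 →S
[3] x=4 y=2 t=22 →S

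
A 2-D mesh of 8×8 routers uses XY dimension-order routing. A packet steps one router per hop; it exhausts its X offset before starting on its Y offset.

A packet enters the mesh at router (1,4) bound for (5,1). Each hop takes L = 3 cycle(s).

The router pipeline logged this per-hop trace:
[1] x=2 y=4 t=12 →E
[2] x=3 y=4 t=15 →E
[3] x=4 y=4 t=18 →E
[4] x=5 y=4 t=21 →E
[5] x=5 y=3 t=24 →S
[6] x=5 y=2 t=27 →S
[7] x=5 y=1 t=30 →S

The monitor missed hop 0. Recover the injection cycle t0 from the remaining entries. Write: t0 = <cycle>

t0 = 9

cyc[1] = 12 and cyc[k] = t0 + k·L for every k.
t0 = cyc[1] − L = 12 − 3 = 9.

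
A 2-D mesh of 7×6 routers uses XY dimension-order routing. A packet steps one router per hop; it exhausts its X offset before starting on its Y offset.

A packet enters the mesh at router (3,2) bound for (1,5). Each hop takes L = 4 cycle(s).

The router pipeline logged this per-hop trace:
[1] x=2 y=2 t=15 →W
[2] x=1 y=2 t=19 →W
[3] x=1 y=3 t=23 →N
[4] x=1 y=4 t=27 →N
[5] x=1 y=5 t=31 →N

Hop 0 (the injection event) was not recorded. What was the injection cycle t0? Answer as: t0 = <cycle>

cyc[1] = 15 and cyc[k] = t0 + k·L for every k.
t0 = cyc[1] − L = 15 − 4 = 11.

t0 = 11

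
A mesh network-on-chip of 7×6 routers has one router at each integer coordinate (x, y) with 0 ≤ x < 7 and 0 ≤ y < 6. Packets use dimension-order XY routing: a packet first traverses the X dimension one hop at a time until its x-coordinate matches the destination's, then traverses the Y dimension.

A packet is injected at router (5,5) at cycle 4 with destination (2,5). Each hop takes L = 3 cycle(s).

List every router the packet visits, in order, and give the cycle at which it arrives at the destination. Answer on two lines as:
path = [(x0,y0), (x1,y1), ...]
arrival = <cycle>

path = [(5,5), (4,5), (3,5), (2,5)]
arrival = 13

[0] x=5 y=5 t=4
[1] x=4 y=5 t=7 →W
[2] x=3 y=5 t=10 →W
[3] x=2 y=5 t=13 →W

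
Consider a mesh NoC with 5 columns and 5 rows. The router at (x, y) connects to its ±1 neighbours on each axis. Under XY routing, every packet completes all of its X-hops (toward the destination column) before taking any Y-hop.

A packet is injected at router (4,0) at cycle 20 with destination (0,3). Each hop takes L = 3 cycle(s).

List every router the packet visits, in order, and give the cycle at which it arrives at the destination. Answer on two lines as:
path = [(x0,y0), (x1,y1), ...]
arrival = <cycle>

path = [(4,0), (3,0), (2,0), (1,0), (0,0), (0,1), (0,2), (0,3)]
arrival = 41

[0] x=4 y=0 t=20
[1] x=3 y=0 t=23 →W
[2] x=2 y=0 t=26 →W
[3] x=1 y=0 t=29 →W
[4] x=0 y=0 t=32 →W
[5] x=0 y=1 t=35 →N
[6] x=0 y=2 t=38 →N
[7] x=0 y=3 t=41 →N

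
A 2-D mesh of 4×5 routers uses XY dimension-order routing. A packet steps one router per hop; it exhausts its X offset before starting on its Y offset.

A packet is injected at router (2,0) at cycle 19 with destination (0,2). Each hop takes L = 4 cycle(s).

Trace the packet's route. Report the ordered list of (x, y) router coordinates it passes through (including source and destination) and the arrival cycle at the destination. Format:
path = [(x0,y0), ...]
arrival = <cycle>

path = [(2,0), (1,0), (0,0), (0,1), (0,2)]
arrival = 35

t=19: at (2,0)
t=23: at (1,0) after W
t=27: at (0,0) after W
t=31: at (0,1) after N
t=35: at (0,2) after N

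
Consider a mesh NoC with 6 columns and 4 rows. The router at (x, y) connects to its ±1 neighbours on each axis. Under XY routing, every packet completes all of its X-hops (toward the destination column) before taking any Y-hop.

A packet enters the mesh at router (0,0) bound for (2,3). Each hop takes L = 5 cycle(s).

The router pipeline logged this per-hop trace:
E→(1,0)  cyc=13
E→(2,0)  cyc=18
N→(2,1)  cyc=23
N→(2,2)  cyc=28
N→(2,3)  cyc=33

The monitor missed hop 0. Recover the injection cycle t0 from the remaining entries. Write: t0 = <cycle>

t0 = 8

Hop 1 reached at cycle 13; hop k is at t0 + k·L.
t0 = cyc[1] − L = 13 − 5 = 8.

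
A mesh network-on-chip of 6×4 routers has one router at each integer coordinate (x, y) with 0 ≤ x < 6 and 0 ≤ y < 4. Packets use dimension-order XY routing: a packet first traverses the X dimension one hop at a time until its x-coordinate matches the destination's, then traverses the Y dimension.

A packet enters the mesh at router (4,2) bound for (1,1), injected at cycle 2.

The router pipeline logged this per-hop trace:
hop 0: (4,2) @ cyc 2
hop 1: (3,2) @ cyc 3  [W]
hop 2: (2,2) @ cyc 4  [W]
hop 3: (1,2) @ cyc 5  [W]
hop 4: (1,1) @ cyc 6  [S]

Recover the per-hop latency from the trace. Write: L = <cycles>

L = 1

From hop 0 (2) to hop 1 (3): +1 cycles.
Each hop adds L, hence L = 1.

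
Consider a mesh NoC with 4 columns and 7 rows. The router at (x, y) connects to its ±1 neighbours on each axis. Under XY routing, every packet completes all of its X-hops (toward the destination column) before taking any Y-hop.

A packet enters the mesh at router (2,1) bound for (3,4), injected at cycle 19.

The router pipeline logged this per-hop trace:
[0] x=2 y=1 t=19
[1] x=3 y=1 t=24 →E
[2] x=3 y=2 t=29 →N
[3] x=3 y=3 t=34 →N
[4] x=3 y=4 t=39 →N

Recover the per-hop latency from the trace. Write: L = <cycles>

Δcyc across hop 0→1: 24 − 19 = 5.
One hop costs L cycles, so L = 5.

L = 5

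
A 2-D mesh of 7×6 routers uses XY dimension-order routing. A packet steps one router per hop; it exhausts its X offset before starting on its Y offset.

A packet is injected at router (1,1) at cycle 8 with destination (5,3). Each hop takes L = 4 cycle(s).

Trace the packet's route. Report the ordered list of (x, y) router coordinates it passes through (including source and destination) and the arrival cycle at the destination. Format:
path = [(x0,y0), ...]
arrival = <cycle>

path = [(1,1), (2,1), (3,1), (4,1), (5,1), (5,2), (5,3)]
arrival = 32

[0] x=1 y=1 t=8
[1] x=2 y=1 t=12 →E
[2] x=3 y=1 t=16 →E
[3] x=4 y=1 t=20 →E
[4] x=5 y=1 t=24 →E
[5] x=5 y=2 t=28 →N
[6] x=5 y=3 t=32 →N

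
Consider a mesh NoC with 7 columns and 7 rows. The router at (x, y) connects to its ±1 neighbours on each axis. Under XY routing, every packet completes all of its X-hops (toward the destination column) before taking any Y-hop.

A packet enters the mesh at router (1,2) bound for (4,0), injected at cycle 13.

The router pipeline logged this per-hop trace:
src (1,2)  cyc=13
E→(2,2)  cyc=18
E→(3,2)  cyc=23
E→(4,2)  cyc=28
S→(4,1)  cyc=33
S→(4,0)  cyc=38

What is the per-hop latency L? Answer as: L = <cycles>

Δcyc across hop 0→1: 18 − 13 = 5.
One hop costs L cycles, so L = 5.

L = 5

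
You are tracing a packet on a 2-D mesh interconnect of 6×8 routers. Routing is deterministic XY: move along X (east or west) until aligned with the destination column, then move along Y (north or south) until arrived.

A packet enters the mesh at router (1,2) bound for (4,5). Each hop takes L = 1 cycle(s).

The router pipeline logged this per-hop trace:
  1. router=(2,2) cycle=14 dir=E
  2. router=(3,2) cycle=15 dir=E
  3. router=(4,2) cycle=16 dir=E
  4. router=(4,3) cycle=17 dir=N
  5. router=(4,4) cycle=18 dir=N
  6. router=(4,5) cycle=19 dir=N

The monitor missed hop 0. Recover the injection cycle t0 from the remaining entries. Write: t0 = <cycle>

t0 = 13

Hop 1 reached at cycle 14; hop k is at t0 + k·L.
t0 = cyc[1] − L = 14 − 1 = 13.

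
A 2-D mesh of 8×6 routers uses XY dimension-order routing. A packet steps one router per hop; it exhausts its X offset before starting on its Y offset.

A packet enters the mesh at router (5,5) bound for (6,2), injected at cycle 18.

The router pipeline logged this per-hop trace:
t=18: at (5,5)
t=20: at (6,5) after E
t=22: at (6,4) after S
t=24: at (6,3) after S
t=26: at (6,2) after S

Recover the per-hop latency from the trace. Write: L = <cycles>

L = 2

Between hops 0 and 1 the cycle counter advances 20 − 18 = 2.
Each hop adds L, hence L = 2.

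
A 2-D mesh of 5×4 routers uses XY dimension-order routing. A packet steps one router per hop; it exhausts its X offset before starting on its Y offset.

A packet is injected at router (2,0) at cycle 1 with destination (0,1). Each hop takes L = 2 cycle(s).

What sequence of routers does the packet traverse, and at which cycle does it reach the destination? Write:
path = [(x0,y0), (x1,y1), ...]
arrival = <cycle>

#0 — 2,0 | c1
#1 — 1,0 | c3 | W
#2 — 0,0 | c5 | W
#3 — 0,1 | c7 | N

path = [(2,0), (1,0), (0,0), (0,1)]
arrival = 7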